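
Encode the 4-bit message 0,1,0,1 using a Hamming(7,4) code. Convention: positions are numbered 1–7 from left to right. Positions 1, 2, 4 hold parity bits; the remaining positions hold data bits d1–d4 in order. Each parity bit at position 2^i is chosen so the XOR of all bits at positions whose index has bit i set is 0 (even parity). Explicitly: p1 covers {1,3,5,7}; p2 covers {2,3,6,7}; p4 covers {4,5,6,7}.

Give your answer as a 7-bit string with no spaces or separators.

0100101

Place data at non-parity positions: p1 p2 0 p4 1 0 1
p1 (pos 1,3,5,7): XOR of data positions = 0⊕1⊕1 = 0
p2 (pos 2,3,6,7): XOR of data positions = 0⊕0⊕1 = 1
p4 (pos 4,5,6,7): XOR of data positions = 1⊕0⊕1 = 0
Codeword: 0100101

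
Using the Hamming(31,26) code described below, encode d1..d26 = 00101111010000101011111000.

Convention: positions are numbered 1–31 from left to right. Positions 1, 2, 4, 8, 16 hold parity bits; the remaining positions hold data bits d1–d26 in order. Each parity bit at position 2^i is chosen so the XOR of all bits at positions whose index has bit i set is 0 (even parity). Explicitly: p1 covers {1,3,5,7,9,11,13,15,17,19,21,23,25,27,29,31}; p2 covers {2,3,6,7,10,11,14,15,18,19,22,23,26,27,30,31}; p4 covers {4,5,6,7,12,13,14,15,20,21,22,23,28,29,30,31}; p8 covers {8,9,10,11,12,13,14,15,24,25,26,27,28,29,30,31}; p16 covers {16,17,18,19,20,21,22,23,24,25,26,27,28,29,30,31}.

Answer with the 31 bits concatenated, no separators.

Place data at non-parity positions: p1 p2 0 p4 0 1 0 p8 1 1 1 1 0 1 0 p16 0 0 0 1 0 1 0 1 1 1 1 1 0 0 0
p1 (pos 1,3,5,7,9,11,13,15,17,19,21,23,25,27,29,31): XOR of data positions = 0⊕0⊕0⊕1⊕1⊕0⊕0⊕0⊕0⊕0⊕0⊕1⊕1⊕0⊕0 = 0
p2 (pos 2,3,6,7,10,11,14,15,18,19,22,23,26,27,30,31): XOR of data positions = 0⊕1⊕0⊕1⊕1⊕1⊕0⊕0⊕0⊕1⊕0⊕1⊕1⊕0⊕0 = 1
p4 (pos 4,5,6,7,12,13,14,15,20,21,22,23,28,29,30,31): XOR of data positions = 0⊕1⊕0⊕1⊕0⊕1⊕0⊕1⊕0⊕1⊕0⊕1⊕0⊕0⊕0 = 0
p8 (pos 8,9,10,11,12,13,14,15,24,25,26,27,28,29,30,31): XOR of data positions = 1⊕1⊕1⊕1⊕0⊕1⊕0⊕1⊕1⊕1⊕1⊕1⊕0⊕0⊕0 = 0
p16 (pos 16,17,18,19,20,21,22,23,24,25,26,27,28,29,30,31): XOR of data positions = 0⊕0⊕0⊕1⊕0⊕1⊕0⊕1⊕1⊕1⊕1⊕1⊕0⊕0⊕0 = 1
Codeword: 0100010011110101000101011111000

0100010011110101000101011111000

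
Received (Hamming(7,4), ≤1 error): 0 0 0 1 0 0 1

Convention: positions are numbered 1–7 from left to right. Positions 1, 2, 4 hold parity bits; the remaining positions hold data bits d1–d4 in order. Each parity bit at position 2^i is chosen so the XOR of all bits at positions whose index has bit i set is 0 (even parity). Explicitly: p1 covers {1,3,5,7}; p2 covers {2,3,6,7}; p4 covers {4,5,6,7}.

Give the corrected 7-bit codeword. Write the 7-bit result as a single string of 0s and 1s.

0011001

s1 (pos 1,3,5,7): 0⊕0⊕0⊕1 = 1
s2 (pos 2,3,6,7): 0⊕0⊕0⊕1 = 1
s4 (pos 4,5,6,7): 1⊕0⊕0⊕1 = 0
Syndrome s4…s1 = 011 → error at position 3.
Flip position 3: 0001001 → 0011001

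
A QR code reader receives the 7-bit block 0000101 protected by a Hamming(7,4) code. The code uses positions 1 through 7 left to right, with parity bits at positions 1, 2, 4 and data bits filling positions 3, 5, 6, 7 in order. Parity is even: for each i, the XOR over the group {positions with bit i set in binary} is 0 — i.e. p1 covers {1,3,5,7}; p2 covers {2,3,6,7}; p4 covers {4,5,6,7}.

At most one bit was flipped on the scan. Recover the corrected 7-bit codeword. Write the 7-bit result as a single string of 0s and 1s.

0100101

s1 (pos 1,3,5,7): 0⊕0⊕1⊕1 = 0
s2 (pos 2,3,6,7): 0⊕0⊕0⊕1 = 1
s4 (pos 4,5,6,7): 0⊕1⊕0⊕1 = 0
Syndrome s4…s1 = 010 → error at position 2.
Flip position 2: 0000101 → 0100101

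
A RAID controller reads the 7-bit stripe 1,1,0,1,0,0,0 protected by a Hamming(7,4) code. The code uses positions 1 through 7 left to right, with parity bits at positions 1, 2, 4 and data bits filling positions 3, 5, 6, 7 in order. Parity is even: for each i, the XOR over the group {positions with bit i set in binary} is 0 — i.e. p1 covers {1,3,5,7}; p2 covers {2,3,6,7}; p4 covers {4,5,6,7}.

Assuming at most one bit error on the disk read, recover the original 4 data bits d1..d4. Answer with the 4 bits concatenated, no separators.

0001

s1 (pos 1,3,5,7): 1⊕0⊕0⊕0 = 1
s2 (pos 2,3,6,7): 1⊕0⊕0⊕0 = 1
s4 (pos 4,5,6,7): 1⊕0⊕0⊕0 = 1
Syndrome s4…s1 = 111 → error at position 7.
Flip position 7: 1101000 → 1101001
Read data bits from positions 3,5,6,7: 0001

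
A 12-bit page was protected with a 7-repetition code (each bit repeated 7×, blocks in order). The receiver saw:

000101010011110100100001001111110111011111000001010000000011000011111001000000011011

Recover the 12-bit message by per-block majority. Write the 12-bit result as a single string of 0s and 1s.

010011000101

Block 1 (0001010): 2 ones → 0
Block 2 (1001111): 5 ones → 1
Block 3 (0100100): 2 ones → 0
Block 4 (0010011): 3 ones → 0
Block 5 (1111011): 6 ones → 1
Block 6 (1011111): 6 ones → 1
Block 7 (0000010): 1 one → 0
Block 8 (1000000): 1 one → 0
Block 9 (0011000): 2 ones → 0
Block 10 (0111110): 5 ones → 1
Block 11 (0100000): 1 one → 0
Block 12 (0011011): 4 ones → 1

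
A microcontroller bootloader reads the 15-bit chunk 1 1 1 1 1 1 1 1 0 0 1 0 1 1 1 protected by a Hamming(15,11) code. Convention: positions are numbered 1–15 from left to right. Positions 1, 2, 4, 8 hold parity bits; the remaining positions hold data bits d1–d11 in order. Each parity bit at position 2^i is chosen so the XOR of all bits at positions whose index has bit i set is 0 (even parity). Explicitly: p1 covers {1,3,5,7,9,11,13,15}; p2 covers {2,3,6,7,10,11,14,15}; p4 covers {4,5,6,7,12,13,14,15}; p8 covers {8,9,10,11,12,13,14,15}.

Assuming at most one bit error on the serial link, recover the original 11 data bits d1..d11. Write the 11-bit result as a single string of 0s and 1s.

11110010110

s1 (pos 1,3,5,7,9,11,13,15): 1⊕1⊕1⊕1⊕0⊕1⊕1⊕1 = 1
s2 (pos 2,3,6,7,10,11,14,15): 1⊕1⊕1⊕1⊕0⊕1⊕1⊕1 = 1
s4 (pos 4,5,6,7,12,13,14,15): 1⊕1⊕1⊕1⊕0⊕1⊕1⊕1 = 1
s8 (pos 8,9,10,11,12,13,14,15): 1⊕0⊕0⊕1⊕0⊕1⊕1⊕1 = 1
Syndrome s8…s1 = 1111 → error at position 15.
Flip position 15: 111111110010111 → 111111110010110
Read data bits from positions 3,5,6,7,9,10,11,12,13,14,15: 11110010110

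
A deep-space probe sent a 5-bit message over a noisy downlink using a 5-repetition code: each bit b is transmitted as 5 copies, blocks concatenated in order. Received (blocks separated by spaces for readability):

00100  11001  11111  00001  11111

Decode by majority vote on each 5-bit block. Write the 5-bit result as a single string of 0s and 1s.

Block 1 (00100): 1 one → 0
Block 2 (11001): 3 ones → 1
Block 3 (11111): 5 ones → 1
Block 4 (00001): 1 one → 0
Block 5 (11111): 5 ones → 1

01101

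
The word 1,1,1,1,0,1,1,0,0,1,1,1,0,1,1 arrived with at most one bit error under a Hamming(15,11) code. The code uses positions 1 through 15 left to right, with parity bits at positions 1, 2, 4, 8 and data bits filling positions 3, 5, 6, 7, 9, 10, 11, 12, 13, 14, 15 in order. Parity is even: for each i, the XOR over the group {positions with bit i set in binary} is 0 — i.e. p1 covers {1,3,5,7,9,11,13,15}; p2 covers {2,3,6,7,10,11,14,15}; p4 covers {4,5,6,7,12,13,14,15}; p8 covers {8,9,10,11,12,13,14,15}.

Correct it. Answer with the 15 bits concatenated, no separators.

111101101111011

s1 (pos 1,3,5,7,9,11,13,15): 1⊕1⊕0⊕1⊕0⊕1⊕0⊕1 = 1
s2 (pos 2,3,6,7,10,11,14,15): 1⊕1⊕1⊕1⊕1⊕1⊕1⊕1 = 0
s4 (pos 4,5,6,7,12,13,14,15): 1⊕0⊕1⊕1⊕1⊕0⊕1⊕1 = 0
s8 (pos 8,9,10,11,12,13,14,15): 0⊕0⊕1⊕1⊕1⊕0⊕1⊕1 = 1
Syndrome s8…s1 = 1001 → error at position 9.
Flip position 9: 111101100111011 → 111101101111011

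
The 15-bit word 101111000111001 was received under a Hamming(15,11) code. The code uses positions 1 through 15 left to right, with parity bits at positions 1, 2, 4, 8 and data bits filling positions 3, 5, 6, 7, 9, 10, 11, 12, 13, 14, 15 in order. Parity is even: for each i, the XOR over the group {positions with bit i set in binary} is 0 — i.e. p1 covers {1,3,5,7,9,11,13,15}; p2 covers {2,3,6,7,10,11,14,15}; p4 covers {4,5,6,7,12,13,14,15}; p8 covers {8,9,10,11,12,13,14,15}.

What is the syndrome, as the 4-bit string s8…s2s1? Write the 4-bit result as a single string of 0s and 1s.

0111

s1 (pos 1,3,5,7,9,11,13,15): 1⊕1⊕1⊕0⊕0⊕1⊕0⊕1 = 1
s2 (pos 2,3,6,7,10,11,14,15): 0⊕1⊕1⊕0⊕1⊕1⊕0⊕1 = 1
s4 (pos 4,5,6,7,12,13,14,15): 1⊕1⊕1⊕0⊕1⊕0⊕0⊕1 = 1
s8 (pos 8,9,10,11,12,13,14,15): 0⊕0⊕1⊕1⊕1⊕0⊕0⊕1 = 0
Syndrome s8…s1 = 0111 → error at position 7.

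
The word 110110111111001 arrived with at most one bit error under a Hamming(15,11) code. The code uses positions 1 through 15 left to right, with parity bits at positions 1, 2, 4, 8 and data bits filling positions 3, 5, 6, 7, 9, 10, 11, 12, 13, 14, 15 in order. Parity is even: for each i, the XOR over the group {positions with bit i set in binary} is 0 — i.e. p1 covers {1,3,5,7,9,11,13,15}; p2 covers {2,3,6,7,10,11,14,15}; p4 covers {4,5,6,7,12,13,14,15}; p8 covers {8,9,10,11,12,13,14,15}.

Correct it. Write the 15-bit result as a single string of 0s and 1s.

110111111111001

s1 (pos 1,3,5,7,9,11,13,15): 1⊕0⊕1⊕1⊕1⊕1⊕0⊕1 = 0
s2 (pos 2,3,6,7,10,11,14,15): 1⊕0⊕0⊕1⊕1⊕1⊕0⊕1 = 1
s4 (pos 4,5,6,7,12,13,14,15): 1⊕1⊕0⊕1⊕1⊕0⊕0⊕1 = 1
s8 (pos 8,9,10,11,12,13,14,15): 1⊕1⊕1⊕1⊕1⊕0⊕0⊕1 = 0
Syndrome s8…s1 = 0110 → error at position 6.
Flip position 6: 110110111111001 → 110111111111001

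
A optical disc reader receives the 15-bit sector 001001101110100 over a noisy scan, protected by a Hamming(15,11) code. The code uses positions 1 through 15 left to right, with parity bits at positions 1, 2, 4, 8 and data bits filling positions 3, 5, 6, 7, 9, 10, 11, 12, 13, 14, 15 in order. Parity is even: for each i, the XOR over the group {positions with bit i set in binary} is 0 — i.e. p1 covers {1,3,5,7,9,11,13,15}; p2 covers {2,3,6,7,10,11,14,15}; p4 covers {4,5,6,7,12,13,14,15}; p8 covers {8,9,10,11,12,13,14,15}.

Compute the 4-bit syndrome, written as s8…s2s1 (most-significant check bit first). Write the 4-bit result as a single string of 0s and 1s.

0111

s1 (pos 1,3,5,7,9,11,13,15): 0⊕1⊕0⊕1⊕1⊕1⊕1⊕0 = 1
s2 (pos 2,3,6,7,10,11,14,15): 0⊕1⊕1⊕1⊕1⊕1⊕0⊕0 = 1
s4 (pos 4,5,6,7,12,13,14,15): 0⊕0⊕1⊕1⊕0⊕1⊕0⊕0 = 1
s8 (pos 8,9,10,11,12,13,14,15): 0⊕1⊕1⊕1⊕0⊕1⊕0⊕0 = 0
Syndrome s8…s1 = 0111 → error at position 7.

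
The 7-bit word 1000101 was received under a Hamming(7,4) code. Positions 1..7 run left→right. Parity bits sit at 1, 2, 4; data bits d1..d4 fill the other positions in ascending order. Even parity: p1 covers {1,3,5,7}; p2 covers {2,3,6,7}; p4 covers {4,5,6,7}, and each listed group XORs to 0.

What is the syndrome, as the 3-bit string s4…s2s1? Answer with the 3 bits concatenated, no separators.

s1 (pos 1,3,5,7): 1⊕0⊕1⊕1 = 1
s2 (pos 2,3,6,7): 0⊕0⊕0⊕1 = 1
s4 (pos 4,5,6,7): 0⊕1⊕0⊕1 = 0
Syndrome s4…s1 = 011 → error at position 3.

011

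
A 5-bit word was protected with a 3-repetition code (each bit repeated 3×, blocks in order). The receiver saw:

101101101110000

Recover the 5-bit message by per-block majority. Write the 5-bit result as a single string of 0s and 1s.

Block 1 (101): 2 ones → 1
Block 2 (101): 2 ones → 1
Block 3 (101): 2 ones → 1
Block 4 (110): 2 ones → 1
Block 5 (000): 0 ones → 0

11110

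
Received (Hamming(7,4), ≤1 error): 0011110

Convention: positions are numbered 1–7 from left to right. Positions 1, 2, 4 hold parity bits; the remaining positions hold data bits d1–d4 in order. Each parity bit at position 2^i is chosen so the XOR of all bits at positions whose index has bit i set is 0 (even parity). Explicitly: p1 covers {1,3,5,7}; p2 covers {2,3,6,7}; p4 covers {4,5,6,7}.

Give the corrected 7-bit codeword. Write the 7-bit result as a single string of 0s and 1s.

0010110

s1 (pos 1,3,5,7): 0⊕1⊕1⊕0 = 0
s2 (pos 2,3,6,7): 0⊕1⊕1⊕0 = 0
s4 (pos 4,5,6,7): 1⊕1⊕1⊕0 = 1
Syndrome s4…s1 = 100 → error at position 4.
Flip position 4: 0011110 → 0010110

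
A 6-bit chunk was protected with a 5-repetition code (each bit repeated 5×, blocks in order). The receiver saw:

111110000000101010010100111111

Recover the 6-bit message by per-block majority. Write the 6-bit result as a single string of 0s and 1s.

Block 1 (11111): 5 ones → 1
Block 2 (00000): 0 ones → 0
Block 3 (00101): 2 ones → 0
Block 4 (01001): 2 ones → 0
Block 5 (01001): 2 ones → 0
Block 6 (11111): 5 ones → 1

100001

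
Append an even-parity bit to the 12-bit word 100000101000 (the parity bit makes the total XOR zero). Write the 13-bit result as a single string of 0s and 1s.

XOR of the 12 data bits: 1⊕0⊕0⊕0⊕0⊕0⊕1⊕0⊕1⊕0⊕0⊕0 = 1
Parity bit = 1 (so all 13 bits XOR to 0).

1000001010001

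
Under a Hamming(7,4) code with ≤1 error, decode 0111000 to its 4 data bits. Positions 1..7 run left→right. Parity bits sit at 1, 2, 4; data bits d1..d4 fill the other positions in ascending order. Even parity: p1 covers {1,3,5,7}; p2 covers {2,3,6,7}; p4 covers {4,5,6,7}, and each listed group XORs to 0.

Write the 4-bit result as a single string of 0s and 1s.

s1 (pos 1,3,5,7): 0⊕1⊕0⊕0 = 1
s2 (pos 2,3,6,7): 1⊕1⊕0⊕0 = 0
s4 (pos 4,5,6,7): 1⊕0⊕0⊕0 = 1
Syndrome s4…s1 = 101 → error at position 5.
Flip position 5: 0111000 → 0111100
Read data bits from positions 3,5,6,7: 1100

1100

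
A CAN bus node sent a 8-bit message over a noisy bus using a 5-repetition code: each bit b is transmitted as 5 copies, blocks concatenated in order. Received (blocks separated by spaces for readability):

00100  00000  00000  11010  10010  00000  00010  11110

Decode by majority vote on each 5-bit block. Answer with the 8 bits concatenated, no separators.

00010001

Block 1 (00100): 1 one → 0
Block 2 (00000): 0 ones → 0
Block 3 (00000): 0 ones → 0
Block 4 (11010): 3 ones → 1
Block 5 (10010): 2 ones → 0
Block 6 (00000): 0 ones → 0
Block 7 (00010): 1 one → 0
Block 8 (11110): 4 ones → 1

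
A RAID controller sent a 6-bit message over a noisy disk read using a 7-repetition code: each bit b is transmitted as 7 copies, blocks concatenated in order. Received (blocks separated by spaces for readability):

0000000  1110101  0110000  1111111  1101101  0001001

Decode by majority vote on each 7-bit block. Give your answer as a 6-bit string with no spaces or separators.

Block 1 (0000000): 0 ones → 0
Block 2 (1110101): 5 ones → 1
Block 3 (0110000): 2 ones → 0
Block 4 (1111111): 7 ones → 1
Block 5 (1101101): 5 ones → 1
Block 6 (0001001): 2 ones → 0

010110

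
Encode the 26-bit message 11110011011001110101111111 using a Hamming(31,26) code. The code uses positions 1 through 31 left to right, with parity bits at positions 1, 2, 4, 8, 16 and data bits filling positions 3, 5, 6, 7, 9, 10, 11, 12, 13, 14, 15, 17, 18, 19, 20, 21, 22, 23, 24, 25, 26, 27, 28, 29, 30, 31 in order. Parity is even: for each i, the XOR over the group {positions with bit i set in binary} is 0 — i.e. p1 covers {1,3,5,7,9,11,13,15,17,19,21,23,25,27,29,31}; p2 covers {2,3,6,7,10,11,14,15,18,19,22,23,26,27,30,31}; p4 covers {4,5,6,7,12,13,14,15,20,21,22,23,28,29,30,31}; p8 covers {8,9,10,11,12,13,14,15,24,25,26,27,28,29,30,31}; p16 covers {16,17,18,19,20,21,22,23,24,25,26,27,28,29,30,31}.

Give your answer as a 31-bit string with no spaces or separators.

Place data at non-parity positions: p1 p2 1 p4 1 1 1 p8 0 0 1 1 0 1 1 p16 0 0 1 1 1 0 1 0 1 1 1 1 1 1 1
p1 (pos 1,3,5,7,9,11,13,15,17,19,21,23,25,27,29,31): XOR of data positions = 1⊕1⊕1⊕0⊕1⊕0⊕1⊕0⊕1⊕1⊕1⊕1⊕1⊕1⊕1 = 0
p2 (pos 2,3,6,7,10,11,14,15,18,19,22,23,26,27,30,31): XOR of data positions = 1⊕1⊕1⊕0⊕1⊕1⊕1⊕0⊕1⊕0⊕1⊕1⊕1⊕1⊕1 = 0
p4 (pos 4,5,6,7,12,13,14,15,20,21,22,23,28,29,30,31): XOR of data positions = 1⊕1⊕1⊕1⊕0⊕1⊕1⊕1⊕1⊕0⊕1⊕1⊕1⊕1⊕1 = 1
p8 (pos 8,9,10,11,12,13,14,15,24,25,26,27,28,29,30,31): XOR of data positions = 0⊕0⊕1⊕1⊕0⊕1⊕1⊕0⊕1⊕1⊕1⊕1⊕1⊕1⊕1 = 1
p16 (pos 16,17,18,19,20,21,22,23,24,25,26,27,28,29,30,31): XOR of data positions = 0⊕0⊕1⊕1⊕1⊕0⊕1⊕0⊕1⊕1⊕1⊕1⊕1⊕1⊕1 = 1
Codeword: 0011111100110111001110101111111

0011111100110111001110101111111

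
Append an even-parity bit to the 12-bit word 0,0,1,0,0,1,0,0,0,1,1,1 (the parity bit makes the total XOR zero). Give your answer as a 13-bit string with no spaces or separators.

0010010001111

XOR of the 12 data bits: 0⊕0⊕1⊕0⊕0⊕1⊕0⊕0⊕0⊕1⊕1⊕1 = 1
Parity bit = 1 (so all 13 bits XOR to 0).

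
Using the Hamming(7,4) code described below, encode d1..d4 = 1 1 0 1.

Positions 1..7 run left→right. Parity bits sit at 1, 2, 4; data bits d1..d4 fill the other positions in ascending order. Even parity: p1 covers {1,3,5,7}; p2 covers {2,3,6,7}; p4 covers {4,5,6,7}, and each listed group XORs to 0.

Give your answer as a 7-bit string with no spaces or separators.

1010101

Place data at non-parity positions: p1 p2 1 p4 1 0 1
p1 (pos 1,3,5,7): XOR of data positions = 1⊕1⊕1 = 1
p2 (pos 2,3,6,7): XOR of data positions = 1⊕0⊕1 = 0
p4 (pos 4,5,6,7): XOR of data positions = 1⊕0⊕1 = 0
Codeword: 1010101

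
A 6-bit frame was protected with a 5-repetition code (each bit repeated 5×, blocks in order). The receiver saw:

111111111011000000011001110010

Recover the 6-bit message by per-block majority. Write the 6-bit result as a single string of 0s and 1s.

Block 1 (11111): 5 ones → 1
Block 2 (11110): 4 ones → 1
Block 3 (11000): 2 ones → 0
Block 4 (00001): 1 one → 0
Block 5 (10011): 3 ones → 1
Block 6 (10010): 2 ones → 0

110010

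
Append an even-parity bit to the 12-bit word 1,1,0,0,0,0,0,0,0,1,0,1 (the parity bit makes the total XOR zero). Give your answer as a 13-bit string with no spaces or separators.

XOR of the 12 data bits: 1⊕1⊕0⊕0⊕0⊕0⊕0⊕0⊕0⊕1⊕0⊕1 = 0
Parity bit = 0 (so all 13 bits XOR to 0).

1100000001010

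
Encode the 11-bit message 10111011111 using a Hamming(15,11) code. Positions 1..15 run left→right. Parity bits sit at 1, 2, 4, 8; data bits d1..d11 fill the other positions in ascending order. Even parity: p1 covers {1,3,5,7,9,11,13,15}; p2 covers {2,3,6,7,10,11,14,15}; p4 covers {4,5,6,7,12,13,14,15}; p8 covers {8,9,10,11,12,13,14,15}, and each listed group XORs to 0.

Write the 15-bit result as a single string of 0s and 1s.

Place data at non-parity positions: p1 p2 1 p4 0 1 1 p8 1 0 1 1 1 1 1
p1 (pos 1,3,5,7,9,11,13,15): XOR of data positions = 1⊕0⊕1⊕1⊕1⊕1⊕1 = 0
p2 (pos 2,3,6,7,10,11,14,15): XOR of data positions = 1⊕1⊕1⊕0⊕1⊕1⊕1 = 0
p4 (pos 4,5,6,7,12,13,14,15): XOR of data positions = 0⊕1⊕1⊕1⊕1⊕1⊕1 = 0
p8 (pos 8,9,10,11,12,13,14,15): XOR of data positions = 1⊕0⊕1⊕1⊕1⊕1⊕1 = 0
Codeword: 001001101011111

001001101011111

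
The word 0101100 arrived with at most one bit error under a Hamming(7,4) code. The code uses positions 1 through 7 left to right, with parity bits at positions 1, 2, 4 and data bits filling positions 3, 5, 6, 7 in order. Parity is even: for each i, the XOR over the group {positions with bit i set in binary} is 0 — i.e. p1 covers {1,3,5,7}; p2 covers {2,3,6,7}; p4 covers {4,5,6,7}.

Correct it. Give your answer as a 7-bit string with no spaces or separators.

0111100

s1 (pos 1,3,5,7): 0⊕0⊕1⊕0 = 1
s2 (pos 2,3,6,7): 1⊕0⊕0⊕0 = 1
s4 (pos 4,5,6,7): 1⊕1⊕0⊕0 = 0
Syndrome s4…s1 = 011 → error at position 3.
Flip position 3: 0101100 → 0111100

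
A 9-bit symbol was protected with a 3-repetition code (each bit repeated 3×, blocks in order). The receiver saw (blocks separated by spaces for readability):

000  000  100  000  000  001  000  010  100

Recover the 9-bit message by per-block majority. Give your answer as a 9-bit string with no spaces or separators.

Block 1 (000): 0 ones → 0
Block 2 (000): 0 ones → 0
Block 3 (100): 1 one → 0
Block 4 (000): 0 ones → 0
Block 5 (000): 0 ones → 0
Block 6 (001): 1 one → 0
Block 7 (000): 0 ones → 0
Block 8 (010): 1 one → 0
Block 9 (100): 1 one → 0

000000000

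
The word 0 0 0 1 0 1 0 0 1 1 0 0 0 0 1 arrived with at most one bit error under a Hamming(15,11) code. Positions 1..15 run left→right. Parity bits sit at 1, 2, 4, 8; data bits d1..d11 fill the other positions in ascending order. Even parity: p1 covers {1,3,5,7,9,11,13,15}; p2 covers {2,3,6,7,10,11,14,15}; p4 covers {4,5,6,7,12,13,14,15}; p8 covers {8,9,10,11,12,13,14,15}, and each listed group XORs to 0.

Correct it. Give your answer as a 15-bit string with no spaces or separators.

000101001100011

s1 (pos 1,3,5,7,9,11,13,15): 0⊕0⊕0⊕0⊕1⊕0⊕0⊕1 = 0
s2 (pos 2,3,6,7,10,11,14,15): 0⊕0⊕1⊕0⊕1⊕0⊕0⊕1 = 1
s4 (pos 4,5,6,7,12,13,14,15): 1⊕0⊕1⊕0⊕0⊕0⊕0⊕1 = 1
s8 (pos 8,9,10,11,12,13,14,15): 0⊕1⊕1⊕0⊕0⊕0⊕0⊕1 = 1
Syndrome s8…s1 = 1110 → error at position 14.
Flip position 14: 000101001100001 → 000101001100011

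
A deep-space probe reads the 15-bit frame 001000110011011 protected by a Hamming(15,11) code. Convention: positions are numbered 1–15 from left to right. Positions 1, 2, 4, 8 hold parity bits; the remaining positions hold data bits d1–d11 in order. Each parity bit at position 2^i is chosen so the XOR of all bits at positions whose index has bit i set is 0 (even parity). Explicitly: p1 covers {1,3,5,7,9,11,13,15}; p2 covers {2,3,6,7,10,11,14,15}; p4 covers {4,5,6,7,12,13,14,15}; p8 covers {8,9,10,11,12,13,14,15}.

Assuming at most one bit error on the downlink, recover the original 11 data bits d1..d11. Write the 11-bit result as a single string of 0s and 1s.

10010111011

s1 (pos 1,3,5,7,9,11,13,15): 0⊕1⊕0⊕1⊕0⊕1⊕0⊕1 = 0
s2 (pos 2,3,6,7,10,11,14,15): 0⊕1⊕0⊕1⊕0⊕1⊕1⊕1 = 1
s4 (pos 4,5,6,7,12,13,14,15): 0⊕0⊕0⊕1⊕1⊕0⊕1⊕1 = 0
s8 (pos 8,9,10,11,12,13,14,15): 1⊕0⊕0⊕1⊕1⊕0⊕1⊕1 = 1
Syndrome s8…s1 = 1010 → error at position 10.
Flip position 10: 001000110011011 → 001000110111011
Read data bits from positions 3,5,6,7,9,10,11,12,13,14,15: 10010111011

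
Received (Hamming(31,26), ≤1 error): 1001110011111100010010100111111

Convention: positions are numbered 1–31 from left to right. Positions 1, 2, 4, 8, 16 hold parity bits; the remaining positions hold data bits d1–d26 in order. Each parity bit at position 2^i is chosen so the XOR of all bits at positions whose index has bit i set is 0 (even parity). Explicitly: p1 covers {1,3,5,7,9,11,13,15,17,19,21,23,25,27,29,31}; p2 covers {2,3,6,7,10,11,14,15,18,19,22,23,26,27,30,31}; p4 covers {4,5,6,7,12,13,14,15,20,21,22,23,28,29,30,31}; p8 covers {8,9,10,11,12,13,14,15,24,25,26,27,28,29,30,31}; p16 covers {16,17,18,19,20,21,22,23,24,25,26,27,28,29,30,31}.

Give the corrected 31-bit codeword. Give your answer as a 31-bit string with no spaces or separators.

1001110011111101010010100111111

s1 (pos 1,3,5,7,9,11,13,15,17,19,21,23,25,27,29,31): 1⊕0⊕1⊕0⊕1⊕1⊕1⊕0⊕0⊕0⊕1⊕1⊕0⊕1⊕1⊕1 = 0
s2 (pos 2,3,6,7,10,11,14,15,18,19,22,23,26,27,30,31): 0⊕0⊕1⊕0⊕1⊕1⊕1⊕0⊕1⊕0⊕0⊕1⊕1⊕1⊕1⊕1 = 0
s4 (pos 4,5,6,7,12,13,14,15,20,21,22,23,28,29,30,31): 1⊕1⊕1⊕0⊕1⊕1⊕1⊕0⊕0⊕1⊕0⊕1⊕1⊕1⊕1⊕1 = 0
s8 (pos 8,9,10,11,12,13,14,15,24,25,26,27,28,29,30,31): 0⊕1⊕1⊕1⊕1⊕1⊕1⊕0⊕0⊕0⊕1⊕1⊕1⊕1⊕1⊕1 = 0
s16 (pos 16,17,18,19,20,21,22,23,24,25,26,27,28,29,30,31): 0⊕0⊕1⊕0⊕0⊕1⊕0⊕1⊕0⊕0⊕1⊕1⊕1⊕1⊕1⊕1 = 1
Syndrome s16…s1 = 10000 → error at position 16.
Flip position 16: 1001110011111100010010100111111 → 1001110011111101010010100111111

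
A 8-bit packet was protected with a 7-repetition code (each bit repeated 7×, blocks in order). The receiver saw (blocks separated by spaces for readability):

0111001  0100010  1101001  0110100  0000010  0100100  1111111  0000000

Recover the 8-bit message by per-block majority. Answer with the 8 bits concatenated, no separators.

10100010

Block 1 (0111001): 4 ones → 1
Block 2 (0100010): 2 ones → 0
Block 3 (1101001): 4 ones → 1
Block 4 (0110100): 3 ones → 0
Block 5 (0000010): 1 one → 0
Block 6 (0100100): 2 ones → 0
Block 7 (1111111): 7 ones → 1
Block 8 (0000000): 0 ones → 0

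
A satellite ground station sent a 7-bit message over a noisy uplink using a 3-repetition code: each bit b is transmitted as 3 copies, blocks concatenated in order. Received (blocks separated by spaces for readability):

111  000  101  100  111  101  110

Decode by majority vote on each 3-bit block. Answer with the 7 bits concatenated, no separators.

1010111

Block 1 (111): 3 ones → 1
Block 2 (000): 0 ones → 0
Block 3 (101): 2 ones → 1
Block 4 (100): 1 one → 0
Block 5 (111): 3 ones → 1
Block 6 (101): 2 ones → 1
Block 7 (110): 2 ones → 1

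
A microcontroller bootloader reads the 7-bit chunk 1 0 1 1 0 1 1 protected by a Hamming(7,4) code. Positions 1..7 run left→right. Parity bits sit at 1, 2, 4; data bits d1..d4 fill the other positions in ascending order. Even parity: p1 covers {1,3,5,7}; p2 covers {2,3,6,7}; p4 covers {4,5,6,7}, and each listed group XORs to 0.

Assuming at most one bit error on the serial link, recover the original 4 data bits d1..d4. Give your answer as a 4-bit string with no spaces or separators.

s1 (pos 1,3,5,7): 1⊕1⊕0⊕1 = 1
s2 (pos 2,3,6,7): 0⊕1⊕1⊕1 = 1
s4 (pos 4,5,6,7): 1⊕0⊕1⊕1 = 1
Syndrome s4…s1 = 111 → error at position 7.
Flip position 7: 1011011 → 1011010
Read data bits from positions 3,5,6,7: 1010

1010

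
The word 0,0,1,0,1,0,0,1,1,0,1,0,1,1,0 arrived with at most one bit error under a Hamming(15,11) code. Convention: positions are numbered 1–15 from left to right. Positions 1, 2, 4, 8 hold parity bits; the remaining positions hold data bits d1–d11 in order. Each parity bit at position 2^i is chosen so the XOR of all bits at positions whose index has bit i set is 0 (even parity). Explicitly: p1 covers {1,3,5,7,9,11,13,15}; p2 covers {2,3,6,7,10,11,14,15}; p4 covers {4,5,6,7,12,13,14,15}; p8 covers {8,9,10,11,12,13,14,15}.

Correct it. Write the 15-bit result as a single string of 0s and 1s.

s1 (pos 1,3,5,7,9,11,13,15): 0⊕1⊕1⊕0⊕1⊕1⊕1⊕0 = 1
s2 (pos 2,3,6,7,10,11,14,15): 0⊕1⊕0⊕0⊕0⊕1⊕1⊕0 = 1
s4 (pos 4,5,6,7,12,13,14,15): 0⊕1⊕0⊕0⊕0⊕1⊕1⊕0 = 1
s8 (pos 8,9,10,11,12,13,14,15): 1⊕1⊕0⊕1⊕0⊕1⊕1⊕0 = 1
Syndrome s8…s1 = 1111 → error at position 15.
Flip position 15: 001010011010110 → 001010011010111

001010011010111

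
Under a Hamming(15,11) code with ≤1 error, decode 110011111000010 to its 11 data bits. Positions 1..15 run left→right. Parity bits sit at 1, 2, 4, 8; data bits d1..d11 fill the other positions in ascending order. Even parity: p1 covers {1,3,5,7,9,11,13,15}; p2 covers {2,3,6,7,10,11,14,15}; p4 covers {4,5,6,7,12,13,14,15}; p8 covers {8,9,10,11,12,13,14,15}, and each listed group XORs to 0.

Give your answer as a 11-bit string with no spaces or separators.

s1 (pos 1,3,5,7,9,11,13,15): 1⊕0⊕1⊕1⊕1⊕0⊕0⊕0 = 0
s2 (pos 2,3,6,7,10,11,14,15): 1⊕0⊕1⊕1⊕0⊕0⊕1⊕0 = 0
s4 (pos 4,5,6,7,12,13,14,15): 0⊕1⊕1⊕1⊕0⊕0⊕1⊕0 = 0
s8 (pos 8,9,10,11,12,13,14,15): 1⊕1⊕0⊕0⊕0⊕0⊕1⊕0 = 1
Syndrome s8…s1 = 1000 → error at position 8.
Flip position 8: 110011111000010 → 110011101000010
Read data bits from positions 3,5,6,7,9,10,11,12,13,14,15: 01111000010

01111000010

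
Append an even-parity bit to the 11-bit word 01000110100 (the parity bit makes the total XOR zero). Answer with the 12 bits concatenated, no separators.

010001101000

XOR of the 11 data bits: 0⊕1⊕0⊕0⊕0⊕1⊕1⊕0⊕1⊕0⊕0 = 0
Parity bit = 0 (so all 12 bits XOR to 0).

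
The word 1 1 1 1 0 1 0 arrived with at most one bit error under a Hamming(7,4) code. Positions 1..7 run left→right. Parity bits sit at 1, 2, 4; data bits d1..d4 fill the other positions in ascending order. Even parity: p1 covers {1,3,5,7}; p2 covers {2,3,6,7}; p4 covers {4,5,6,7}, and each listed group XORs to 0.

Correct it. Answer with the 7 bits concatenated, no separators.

1011010

s1 (pos 1,3,5,7): 1⊕1⊕0⊕0 = 0
s2 (pos 2,3,6,7): 1⊕1⊕1⊕0 = 1
s4 (pos 4,5,6,7): 1⊕0⊕1⊕0 = 0
Syndrome s4…s1 = 010 → error at position 2.
Flip position 2: 1111010 → 1011010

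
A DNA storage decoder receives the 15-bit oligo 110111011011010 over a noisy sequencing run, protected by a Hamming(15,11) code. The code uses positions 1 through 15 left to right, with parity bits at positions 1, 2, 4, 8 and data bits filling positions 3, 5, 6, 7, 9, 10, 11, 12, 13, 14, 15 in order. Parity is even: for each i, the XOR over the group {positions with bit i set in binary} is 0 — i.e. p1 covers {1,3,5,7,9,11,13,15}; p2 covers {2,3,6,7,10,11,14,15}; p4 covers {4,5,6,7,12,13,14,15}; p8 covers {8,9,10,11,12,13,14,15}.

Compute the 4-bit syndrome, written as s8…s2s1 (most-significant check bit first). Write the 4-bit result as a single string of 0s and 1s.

s1 (pos 1,3,5,7,9,11,13,15): 1⊕0⊕1⊕0⊕1⊕1⊕0⊕0 = 0
s2 (pos 2,3,6,7,10,11,14,15): 1⊕0⊕1⊕0⊕0⊕1⊕1⊕0 = 0
s4 (pos 4,5,6,7,12,13,14,15): 1⊕1⊕1⊕0⊕1⊕0⊕1⊕0 = 1
s8 (pos 8,9,10,11,12,13,14,15): 1⊕1⊕0⊕1⊕1⊕0⊕1⊕0 = 1
Syndrome s8…s1 = 1100 → error at position 12.

1100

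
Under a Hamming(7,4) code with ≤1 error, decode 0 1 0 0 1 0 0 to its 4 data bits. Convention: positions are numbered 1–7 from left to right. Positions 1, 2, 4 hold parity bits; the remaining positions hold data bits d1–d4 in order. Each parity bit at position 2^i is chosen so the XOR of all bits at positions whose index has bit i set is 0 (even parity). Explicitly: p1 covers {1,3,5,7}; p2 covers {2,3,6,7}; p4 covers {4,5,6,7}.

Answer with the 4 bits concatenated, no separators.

s1 (pos 1,3,5,7): 0⊕0⊕1⊕0 = 1
s2 (pos 2,3,6,7): 1⊕0⊕0⊕0 = 1
s4 (pos 4,5,6,7): 0⊕1⊕0⊕0 = 1
Syndrome s4…s1 = 111 → error at position 7.
Flip position 7: 0100100 → 0100101
Read data bits from positions 3,5,6,7: 0101

0101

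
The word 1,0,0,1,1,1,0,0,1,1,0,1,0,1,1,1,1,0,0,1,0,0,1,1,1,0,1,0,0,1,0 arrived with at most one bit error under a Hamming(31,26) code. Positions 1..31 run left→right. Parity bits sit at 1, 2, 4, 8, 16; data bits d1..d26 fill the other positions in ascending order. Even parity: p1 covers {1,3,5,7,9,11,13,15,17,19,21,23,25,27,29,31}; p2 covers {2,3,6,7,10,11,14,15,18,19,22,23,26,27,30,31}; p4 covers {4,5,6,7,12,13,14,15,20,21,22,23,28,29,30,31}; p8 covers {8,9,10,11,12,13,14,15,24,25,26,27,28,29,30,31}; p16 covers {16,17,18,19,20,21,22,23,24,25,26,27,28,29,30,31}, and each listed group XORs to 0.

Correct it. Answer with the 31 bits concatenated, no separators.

s1 (pos 1,3,5,7,9,11,13,15,17,19,21,23,25,27,29,31): 1⊕0⊕1⊕0⊕1⊕0⊕0⊕1⊕1⊕0⊕0⊕1⊕1⊕1⊕0⊕0 = 0
s2 (pos 2,3,6,7,10,11,14,15,18,19,22,23,26,27,30,31): 0⊕0⊕1⊕0⊕1⊕0⊕1⊕1⊕0⊕0⊕0⊕1⊕0⊕1⊕1⊕0 = 1
s4 (pos 4,5,6,7,12,13,14,15,20,21,22,23,28,29,30,31): 1⊕1⊕1⊕0⊕1⊕0⊕1⊕1⊕1⊕0⊕0⊕1⊕0⊕0⊕1⊕0 = 1
s8 (pos 8,9,10,11,12,13,14,15,24,25,26,27,28,29,30,31): 0⊕1⊕1⊕0⊕1⊕0⊕1⊕1⊕1⊕1⊕0⊕1⊕0⊕0⊕1⊕0 = 1
s16 (pos 16,17,18,19,20,21,22,23,24,25,26,27,28,29,30,31): 1⊕1⊕0⊕0⊕1⊕0⊕0⊕1⊕1⊕1⊕0⊕1⊕0⊕0⊕1⊕0 = 0
Syndrome s16…s1 = 01110 → error at position 14.
Flip position 14: 1001110011010111100100111010010 → 1001110011010011100100111010010

1001110011010011100100111010010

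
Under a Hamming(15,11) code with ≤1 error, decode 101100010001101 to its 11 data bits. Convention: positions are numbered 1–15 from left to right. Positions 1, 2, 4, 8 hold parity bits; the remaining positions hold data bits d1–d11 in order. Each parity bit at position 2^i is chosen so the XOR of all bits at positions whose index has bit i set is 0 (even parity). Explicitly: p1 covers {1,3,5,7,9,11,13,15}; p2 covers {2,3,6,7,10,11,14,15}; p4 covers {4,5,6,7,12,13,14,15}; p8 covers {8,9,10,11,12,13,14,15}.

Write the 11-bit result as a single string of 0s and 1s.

10000001101

s1 (pos 1,3,5,7,9,11,13,15): 1⊕1⊕0⊕0⊕0⊕0⊕1⊕1 = 0
s2 (pos 2,3,6,7,10,11,14,15): 0⊕1⊕0⊕0⊕0⊕0⊕0⊕1 = 0
s4 (pos 4,5,6,7,12,13,14,15): 1⊕0⊕0⊕0⊕1⊕1⊕0⊕1 = 0
s8 (pos 8,9,10,11,12,13,14,15): 1⊕0⊕0⊕0⊕1⊕1⊕0⊕1 = 0
Syndrome s8…s1 = 0000 → no error.
Read data bits from positions 3,5,6,7,9,10,11,12,13,14,15: 10000001101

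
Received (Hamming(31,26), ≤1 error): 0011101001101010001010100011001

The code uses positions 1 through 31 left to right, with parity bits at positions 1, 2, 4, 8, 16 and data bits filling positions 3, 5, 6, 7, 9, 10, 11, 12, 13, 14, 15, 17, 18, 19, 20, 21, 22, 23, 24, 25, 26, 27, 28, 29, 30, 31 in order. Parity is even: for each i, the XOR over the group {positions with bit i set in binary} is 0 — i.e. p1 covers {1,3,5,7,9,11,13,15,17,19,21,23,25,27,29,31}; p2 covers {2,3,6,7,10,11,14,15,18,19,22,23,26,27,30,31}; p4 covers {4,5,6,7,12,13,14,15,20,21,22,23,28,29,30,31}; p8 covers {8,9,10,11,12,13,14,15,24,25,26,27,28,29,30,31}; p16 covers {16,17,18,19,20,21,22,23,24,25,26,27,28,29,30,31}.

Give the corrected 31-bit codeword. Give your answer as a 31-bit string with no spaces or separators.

s1 (pos 1,3,5,7,9,11,13,15,17,19,21,23,25,27,29,31): 0⊕1⊕1⊕1⊕0⊕1⊕1⊕1⊕0⊕1⊕1⊕1⊕0⊕1⊕0⊕1 = 1
s2 (pos 2,3,6,7,10,11,14,15,18,19,22,23,26,27,30,31): 0⊕1⊕0⊕1⊕1⊕1⊕0⊕1⊕0⊕1⊕0⊕1⊕0⊕1⊕0⊕1 = 1
s4 (pos 4,5,6,7,12,13,14,15,20,21,22,23,28,29,30,31): 1⊕1⊕0⊕1⊕0⊕1⊕0⊕1⊕0⊕1⊕0⊕1⊕1⊕0⊕0⊕1 = 1
s8 (pos 8,9,10,11,12,13,14,15,24,25,26,27,28,29,30,31): 0⊕0⊕1⊕1⊕0⊕1⊕0⊕1⊕0⊕0⊕0⊕1⊕1⊕0⊕0⊕1 = 1
s16 (pos 16,17,18,19,20,21,22,23,24,25,26,27,28,29,30,31): 0⊕0⊕0⊕1⊕0⊕1⊕0⊕1⊕0⊕0⊕0⊕1⊕1⊕0⊕0⊕1 = 0
Syndrome s16…s1 = 01111 → error at position 15.
Flip position 15: 0011101001101010001010100011001 → 0011101001101000001010100011001

0011101001101000001010100011001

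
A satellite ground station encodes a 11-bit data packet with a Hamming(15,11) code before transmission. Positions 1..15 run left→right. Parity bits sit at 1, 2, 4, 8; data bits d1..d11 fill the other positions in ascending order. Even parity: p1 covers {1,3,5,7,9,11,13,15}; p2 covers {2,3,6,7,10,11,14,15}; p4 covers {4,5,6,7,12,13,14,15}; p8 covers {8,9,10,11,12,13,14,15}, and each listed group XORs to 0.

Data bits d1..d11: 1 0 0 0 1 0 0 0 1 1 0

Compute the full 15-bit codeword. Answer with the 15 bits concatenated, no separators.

101000011000110

Place data at non-parity positions: p1 p2 1 p4 0 0 0 p8 1 0 0 0 1 1 0
p1 (pos 1,3,5,7,9,11,13,15): XOR of data positions = 1⊕0⊕0⊕1⊕0⊕1⊕0 = 1
p2 (pos 2,3,6,7,10,11,14,15): XOR of data positions = 1⊕0⊕0⊕0⊕0⊕1⊕0 = 0
p4 (pos 4,5,6,7,12,13,14,15): XOR of data positions = 0⊕0⊕0⊕0⊕1⊕1⊕0 = 0
p8 (pos 8,9,10,11,12,13,14,15): XOR of data positions = 1⊕0⊕0⊕0⊕1⊕1⊕0 = 1
Codeword: 101000011000110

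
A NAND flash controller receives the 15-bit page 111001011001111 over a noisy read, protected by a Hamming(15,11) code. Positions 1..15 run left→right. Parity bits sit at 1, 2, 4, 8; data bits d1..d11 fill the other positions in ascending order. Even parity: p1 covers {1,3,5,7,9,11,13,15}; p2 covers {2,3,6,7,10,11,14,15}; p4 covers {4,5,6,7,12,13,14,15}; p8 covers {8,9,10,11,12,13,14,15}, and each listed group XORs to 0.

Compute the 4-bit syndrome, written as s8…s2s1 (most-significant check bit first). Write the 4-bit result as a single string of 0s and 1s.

s1 (pos 1,3,5,7,9,11,13,15): 1⊕1⊕0⊕0⊕1⊕0⊕1⊕1 = 1
s2 (pos 2,3,6,7,10,11,14,15): 1⊕1⊕1⊕0⊕0⊕0⊕1⊕1 = 1
s4 (pos 4,5,6,7,12,13,14,15): 0⊕0⊕1⊕0⊕1⊕1⊕1⊕1 = 1
s8 (pos 8,9,10,11,12,13,14,15): 1⊕1⊕0⊕0⊕1⊕1⊕1⊕1 = 0
Syndrome s8…s1 = 0111 → error at position 7.

0111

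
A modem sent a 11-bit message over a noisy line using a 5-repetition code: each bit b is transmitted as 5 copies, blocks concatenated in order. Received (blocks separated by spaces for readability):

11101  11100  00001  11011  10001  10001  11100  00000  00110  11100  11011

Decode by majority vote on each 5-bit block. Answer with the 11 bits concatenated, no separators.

11010010011

Block 1 (11101): 4 ones → 1
Block 2 (11100): 3 ones → 1
Block 3 (00001): 1 one → 0
Block 4 (11011): 4 ones → 1
Block 5 (10001): 2 ones → 0
Block 6 (10001): 2 ones → 0
Block 7 (11100): 3 ones → 1
Block 8 (00000): 0 ones → 0
Block 9 (00110): 2 ones → 0
Block 10 (11100): 3 ones → 1
Block 11 (11011): 4 ones → 1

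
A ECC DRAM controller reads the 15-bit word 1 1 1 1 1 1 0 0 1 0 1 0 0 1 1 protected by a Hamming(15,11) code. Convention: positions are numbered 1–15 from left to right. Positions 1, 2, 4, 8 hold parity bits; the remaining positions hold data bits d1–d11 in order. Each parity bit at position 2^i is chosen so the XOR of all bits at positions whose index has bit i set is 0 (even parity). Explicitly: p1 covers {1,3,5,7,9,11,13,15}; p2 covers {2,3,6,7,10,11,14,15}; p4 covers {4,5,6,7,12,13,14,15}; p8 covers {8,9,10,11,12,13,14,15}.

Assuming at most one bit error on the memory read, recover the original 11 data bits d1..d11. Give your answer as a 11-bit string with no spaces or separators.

11101010011

s1 (pos 1,3,5,7,9,11,13,15): 1⊕1⊕1⊕0⊕1⊕1⊕0⊕1 = 0
s2 (pos 2,3,6,7,10,11,14,15): 1⊕1⊕1⊕0⊕0⊕1⊕1⊕1 = 0
s4 (pos 4,5,6,7,12,13,14,15): 1⊕1⊕1⊕0⊕0⊕0⊕1⊕1 = 1
s8 (pos 8,9,10,11,12,13,14,15): 0⊕1⊕0⊕1⊕0⊕0⊕1⊕1 = 0
Syndrome s8…s1 = 0100 → error at position 4.
Flip position 4: 111111001010011 → 111011001010011
Read data bits from positions 3,5,6,7,9,10,11,12,13,14,15: 11101010011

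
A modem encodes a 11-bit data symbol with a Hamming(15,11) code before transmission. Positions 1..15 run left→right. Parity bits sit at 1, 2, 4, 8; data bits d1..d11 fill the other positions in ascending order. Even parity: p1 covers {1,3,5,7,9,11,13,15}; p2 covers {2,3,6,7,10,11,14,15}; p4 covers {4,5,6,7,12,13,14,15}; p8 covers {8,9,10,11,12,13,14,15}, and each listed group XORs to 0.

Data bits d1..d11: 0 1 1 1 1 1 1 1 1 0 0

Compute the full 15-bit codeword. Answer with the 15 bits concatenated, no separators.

100111111111100

Place data at non-parity positions: p1 p2 0 p4 1 1 1 p8 1 1 1 1 1 0 0
p1 (pos 1,3,5,7,9,11,13,15): XOR of data positions = 0⊕1⊕1⊕1⊕1⊕1⊕0 = 1
p2 (pos 2,3,6,7,10,11,14,15): XOR of data positions = 0⊕1⊕1⊕1⊕1⊕0⊕0 = 0
p4 (pos 4,5,6,7,12,13,14,15): XOR of data positions = 1⊕1⊕1⊕1⊕1⊕0⊕0 = 1
p8 (pos 8,9,10,11,12,13,14,15): XOR of data positions = 1⊕1⊕1⊕1⊕1⊕0⊕0 = 1
Codeword: 100111111111100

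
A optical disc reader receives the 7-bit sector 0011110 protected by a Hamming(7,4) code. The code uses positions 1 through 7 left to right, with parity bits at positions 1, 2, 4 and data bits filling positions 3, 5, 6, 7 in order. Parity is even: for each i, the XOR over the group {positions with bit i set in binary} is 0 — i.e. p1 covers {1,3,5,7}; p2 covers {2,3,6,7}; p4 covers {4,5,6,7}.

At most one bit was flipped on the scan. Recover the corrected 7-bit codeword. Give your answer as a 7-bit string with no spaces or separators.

0010110

s1 (pos 1,3,5,7): 0⊕1⊕1⊕0 = 0
s2 (pos 2,3,6,7): 0⊕1⊕1⊕0 = 0
s4 (pos 4,5,6,7): 1⊕1⊕1⊕0 = 1
Syndrome s4…s1 = 100 → error at position 4.
Flip position 4: 0011110 → 0010110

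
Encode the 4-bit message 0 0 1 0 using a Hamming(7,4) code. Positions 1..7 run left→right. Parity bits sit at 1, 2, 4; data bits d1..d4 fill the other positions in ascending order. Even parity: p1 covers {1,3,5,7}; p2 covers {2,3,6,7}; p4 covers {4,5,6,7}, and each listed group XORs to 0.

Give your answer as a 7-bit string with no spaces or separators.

0101010

Place data at non-parity positions: p1 p2 0 p4 0 1 0
p1 (pos 1,3,5,7): XOR of data positions = 0⊕0⊕0 = 0
p2 (pos 2,3,6,7): XOR of data positions = 0⊕1⊕0 = 1
p4 (pos 4,5,6,7): XOR of data positions = 0⊕1⊕0 = 1
Codeword: 0101010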